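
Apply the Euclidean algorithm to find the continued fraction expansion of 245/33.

[7; 2, 2, 1, 4]

Run the Euclidean algorithm on 245 and 33; the successive quotients are the partial quotients a_0, a_1, ... (each step inverts the fractional part left over by the previous one):
  245 = 7*33 + 14, so a_0 = 7.
  33 = 2*14 + 5, so a_1 = 2.
  14 = 2*5 + 4, so a_2 = 2.
  5 = 1*4 + 1, so a_3 = 1.
  4 = 4*1 + 0, so a_4 = 4.
The remainder reaches 0 after 5 divisions, so the expansion has 5 partial quotients, read off in order.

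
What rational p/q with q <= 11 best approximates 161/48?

37/11

Expand x = 161/48 as a continued fraction with the Euclidean algorithm:
  161 = 3*48 + 17, so a_0 = 3.
  48 = 2*17 + 14, so a_1 = 2.
  17 = 1*14 + 3, so a_2 = 1.
  14 = 4*3 + 2, so a_3 = 4.
  3 = 1*2 + 1, so a_4 = 1.
  2 = 2*1 + 0, so a_5 = 2.
so x = [3; 2, 1, 4, 1, 2].
Convergents (p_i = a_i*p_{i-1} + p_{i-2}, q_i = a_i*q_{i-1} + q_{i-2} with p_{-2}=0, p_{-1}=1, q_{-2}=1, q_{-1}=0), until the denominator exceeds 11:
  i=0: a_0=3, p_0 = 3*1 + 0 = 3, q_0 = 3*0 + 1 = 1.
  i=1: a_1=2, p_1 = 2*3 + 1 = 7, q_1 = 2*1 + 0 = 2.
  i=2: a_2=1, p_2 = 1*7 + 3 = 10, q_2 = 1*2 + 1 = 3.
  i=3: a_3=4, p_3 = 4*10 + 7 = 47, q_3 = 4*3 + 2 = 14.
q_3 = 14 > 11, so the last convergent with denominator <= 11 is p_2/q_2 = 10/3.
The closest fraction with denominator <= 11 is either p_2/q_2 or the intermediate fraction (k*p_2 + p_1)/(k*q_2 + q_1) with the largest k >= 1 whose denominator stays <= 11; these approach x as k grows, and every other convergent or intermediate fraction in range is farther away.
Largest k: floor((11 - q_1)/q_2) = floor((11 - 2)/3) = 3.
That gives (3*10 + 7)/(3*3 + 2) = 37/11.
Compare the errors: |x - 10/3| = |161*3 - 10*48|/(48*3) = 3/144, and |x - 37/11| = |161*11 - 37*48|/(48*11) = 5/528.
Cross-multiplying, 5*144 = 720 < 1584 = 3*528, so 5/528 is smaller: the intermediate fraction 37/11 is closer to x than 10/3.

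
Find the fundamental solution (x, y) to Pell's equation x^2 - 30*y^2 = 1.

(x, y) = (11, 2)

First expand sqrt(30) as a continued fraction. With x_i = (sqrt(30) + m_i)/d_i and (m_0, d_0) = (0, 1): a_0 = floor(sqrt(30)) = 5, since 5^2 = 25 <= 30 < 36 = 6^2.
Iterate m_{i+1} = d_i*a_i - m_i, d_{i+1} = (30 - m_{i+1}^2)/d_i, a_{i+1} = floor((a_0 + m_{i+1})/d_{i+1}):
  m_1 = 1*5 - 0 = 5, d_1 = (30 - 5^2)/1 = 5/1 = 5, a_1 = floor((5 + 5)/5) = 2.
  m_2 = 5*2 - 5 = 5, d_2 = (30 - 5^2)/5 = 5/5 = 1, a_2 = floor((5 + 5)/1) = 10.
  m_3 = 1*10 - 5 = 5, d_3 = (30 - 5^2)/1 = 5/1 = 5: (m_3, d_3) = (m_1, d_1) = (5, 5), so from here the quotients repeat a_1, a_2; the period length is 2.
So sqrt(30) = [5; (2, 10)] with period length k = 2.
k is even, so the fundamental solution of x^2 - 30y^2 = 1 is (p_{k-1}, q_{k-1}) = (p_1, q_1); compute convergents through index 1.
Convergents (p_i = a_i*p_{i-1} + p_{i-2}, q_i = a_i*q_{i-1} + q_{i-2} with p_{-2}=0, p_{-1}=1, q_{-2}=1, q_{-1}=0):
  i=0: a_0=5, p_0 = 5*1 + 0 = 5, q_0 = 5*0 + 1 = 1.
  i=1: a_1=2, p_1 = 2*5 + 1 = 11, q_1 = 2*1 + 0 = 2.
Check: 11^2 - 30*2^2 = 121 - 120 = 1, so (x, y) = (11, 2) solves the equation, and by the theorem it is the least positive solution.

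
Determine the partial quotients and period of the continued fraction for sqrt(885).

[29; (1, 2, 1, 58)]

Write x_i = (sqrt(885) + m_i)/d_i with (m_0, d_0) = (0, 1). a_0 = floor(sqrt(885)) = 29, since 29^2 = 841 <= 885 < 900 = 30^2.
Iterate m_{i+1} = d_i*a_i - m_i, d_{i+1} = (885 - m_{i+1}^2)/d_i, a_{i+1} = floor((a_0 + m_{i+1})/d_{i+1}):
  m_1 = 1*29 - 0 = 29, d_1 = (885 - 29^2)/1 = 44/1 = 44, a_1 = floor((29 + 29)/44) = 1.
  m_2 = 44*1 - 29 = 15, d_2 = (885 - 15^2)/44 = 660/44 = 15, a_2 = floor((29 + 15)/15) = 2.
  m_3 = 15*2 - 15 = 15, d_3 = (885 - 15^2)/15 = 660/15 = 44, a_3 = floor((29 + 15)/44) = 1.
  m_4 = 44*1 - 15 = 29, d_4 = (885 - 29^2)/44 = 44/44 = 1, a_4 = floor((29 + 29)/1) = 58.
  m_5 = 1*58 - 29 = 29, d_5 = (885 - 29^2)/1 = 44/1 = 44: (m_5, d_5) = (m_1, d_1) = (29, 44), so from here the quotients repeat a_1, ..., a_4; the period length is 4.
Hence the expansion of sqrt(885) is a_0 = 29 followed by the repeating block 1, 2, 1, 58 (period 4).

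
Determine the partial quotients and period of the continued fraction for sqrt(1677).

Write x_i = (sqrt(1677) + m_i)/d_i with (m_0, d_0) = (0, 1). a_0 = floor(sqrt(1677)) = 40, since 40^2 = 1600 <= 1677 < 1681 = 41^2.
Iterate m_{i+1} = d_i*a_i - m_i, d_{i+1} = (1677 - m_{i+1}^2)/d_i, a_{i+1} = floor((a_0 + m_{i+1})/d_{i+1}):
  m_1 = 1*40 - 0 = 40, d_1 = (1677 - 40^2)/1 = 77/1 = 77, a_1 = floor((40 + 40)/77) = 1.
  m_2 = 77*1 - 40 = 37, d_2 = (1677 - 37^2)/77 = 308/77 = 4, a_2 = floor((40 + 37)/4) = 19.
  m_3 = 4*19 - 37 = 39, d_3 = (1677 - 39^2)/4 = 156/4 = 39, a_3 = floor((40 + 39)/39) = 2.
  m_4 = 39*2 - 39 = 39, d_4 = (1677 - 39^2)/39 = 156/39 = 4, a_4 = floor((40 + 39)/4) = 19.
  m_5 = 4*19 - 39 = 37, d_5 = (1677 - 37^2)/4 = 308/4 = 77, a_5 = floor((40 + 37)/77) = 1.
  m_6 = 77*1 - 37 = 40, d_6 = (1677 - 40^2)/77 = 77/77 = 1, a_6 = floor((40 + 40)/1) = 80.
  m_7 = 1*80 - 40 = 40, d_7 = (1677 - 40^2)/1 = 77/1 = 77: (m_7, d_7) = (m_1, d_1) = (40, 77), so from here the quotients repeat a_1, ..., a_6; the period length is 6.
Hence the expansion of sqrt(1677) is a_0 = 40 followed by the repeating block 1, 19, 2, 19, 1, 80 (period 6).

[40; (1, 19, 2, 19, 1, 80)]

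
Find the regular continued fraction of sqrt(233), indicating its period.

[15; (3, 1, 3, 1, 1, 1, 1, 3, 1, 3, 30)]

Write x_i = (sqrt(233) + m_i)/d_i with (m_0, d_0) = (0, 1). a_0 = floor(sqrt(233)) = 15, since 15^2 = 225 <= 233 < 256 = 16^2.
Iterate m_{i+1} = d_i*a_i - m_i, d_{i+1} = (233 - m_{i+1}^2)/d_i, a_{i+1} = floor((a_0 + m_{i+1})/d_{i+1}):
  m_1 = 1*15 - 0 = 15, d_1 = (233 - 15^2)/1 = 8/1 = 8, a_1 = floor((15 + 15)/8) = 3.
  m_2 = 8*3 - 15 = 9, d_2 = (233 - 9^2)/8 = 152/8 = 19, a_2 = floor((15 + 9)/19) = 1.
  m_3 = 19*1 - 9 = 10, d_3 = (233 - 10^2)/19 = 133/19 = 7, a_3 = floor((15 + 10)/7) = 3.
  m_4 = 7*3 - 10 = 11, d_4 = (233 - 11^2)/7 = 112/7 = 16, a_4 = floor((15 + 11)/16) = 1.
  m_5 = 16*1 - 11 = 5, d_5 = (233 - 5^2)/16 = 208/16 = 13, a_5 = floor((15 + 5)/13) = 1.
  m_6 = 13*1 - 5 = 8, d_6 = (233 - 8^2)/13 = 169/13 = 13, a_6 = floor((15 + 8)/13) = 1.
  m_7 = 13*1 - 8 = 5, d_7 = (233 - 5^2)/13 = 208/13 = 16, a_7 = floor((15 + 5)/16) = 1.
  m_8 = 16*1 - 5 = 11, d_8 = (233 - 11^2)/16 = 112/16 = 7, a_8 = floor((15 + 11)/7) = 3.
  m_9 = 7*3 - 11 = 10, d_9 = (233 - 10^2)/7 = 133/7 = 19, a_9 = floor((15 + 10)/19) = 1.
  m_10 = 19*1 - 10 = 9, d_10 = (233 - 9^2)/19 = 152/19 = 8, a_10 = floor((15 + 9)/8) = 3.
  m_11 = 8*3 - 9 = 15, d_11 = (233 - 15^2)/8 = 8/8 = 1, a_11 = floor((15 + 15)/1) = 30.
  m_12 = 1*30 - 15 = 15, d_12 = (233 - 15^2)/1 = 8/1 = 8: (m_12, d_12) = (m_1, d_1) = (15, 8), so from here the quotients repeat a_1, ..., a_11; the period length is 11.
Hence the expansion of sqrt(233) is a_0 = 15 followed by the repeating block 3, 1, 3, 1, 1, 1, 1, 3, 1, 3, 30 (period 11).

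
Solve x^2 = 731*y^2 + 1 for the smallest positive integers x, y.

(x, y) = (730, 27)

First expand sqrt(731) as a continued fraction. With x_i = (sqrt(731) + m_i)/d_i and (m_0, d_0) = (0, 1): a_0 = floor(sqrt(731)) = 27, since 27^2 = 729 <= 731 < 784 = 28^2.
Iterate m_{i+1} = d_i*a_i - m_i, d_{i+1} = (731 - m_{i+1}^2)/d_i, a_{i+1} = floor((a_0 + m_{i+1})/d_{i+1}):
  m_1 = 1*27 - 0 = 27, d_1 = (731 - 27^2)/1 = 2/1 = 2, a_1 = floor((27 + 27)/2) = 27.
  m_2 = 2*27 - 27 = 27, d_2 = (731 - 27^2)/2 = 2/2 = 1, a_2 = floor((27 + 27)/1) = 54.
  m_3 = 1*54 - 27 = 27, d_3 = (731 - 27^2)/1 = 2/1 = 2: (m_3, d_3) = (m_1, d_1) = (27, 2), so from here the quotients repeat a_1, a_2; the period length is 2.
So sqrt(731) = [27; (27, 54)] with period length k = 2.
k is even, so the fundamental solution of x^2 - 731y^2 = 1 is (p_{k-1}, q_{k-1}) = (p_1, q_1); compute convergents through index 1.
Convergents (p_i = a_i*p_{i-1} + p_{i-2}, q_i = a_i*q_{i-1} + q_{i-2} with p_{-2}=0, p_{-1}=1, q_{-2}=1, q_{-1}=0):
  i=0: a_0=27, p_0 = 27*1 + 0 = 27, q_0 = 27*0 + 1 = 1.
  i=1: a_1=27, p_1 = 27*27 + 1 = 730, q_1 = 27*1 + 0 = 27.
Check: 730^2 - 731*27^2 = 532900 - 532899 = 1, so (x, y) = (730, 27) solves the equation, and by the theorem it is the least positive solution.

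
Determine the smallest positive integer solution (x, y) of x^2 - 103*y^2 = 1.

(x, y) = (227528, 22419)

First expand sqrt(103) as a continued fraction. With x_i = (sqrt(103) + m_i)/d_i and (m_0, d_0) = (0, 1): a_0 = floor(sqrt(103)) = 10, since 10^2 = 100 <= 103 < 121 = 11^2.
Iterate m_{i+1} = d_i*a_i - m_i, d_{i+1} = (103 - m_{i+1}^2)/d_i, a_{i+1} = floor((a_0 + m_{i+1})/d_{i+1}):
  m_1 = 1*10 - 0 = 10, d_1 = (103 - 10^2)/1 = 3/1 = 3, a_1 = floor((10 + 10)/3) = 6.
  m_2 = 3*6 - 10 = 8, d_2 = (103 - 8^2)/3 = 39/3 = 13, a_2 = floor((10 + 8)/13) = 1.
  m_3 = 13*1 - 8 = 5, d_3 = (103 - 5^2)/13 = 78/13 = 6, a_3 = floor((10 + 5)/6) = 2.
  m_4 = 6*2 - 5 = 7, d_4 = (103 - 7^2)/6 = 54/6 = 9, a_4 = floor((10 + 7)/9) = 1.
  m_5 = 9*1 - 7 = 2, d_5 = (103 - 2^2)/9 = 99/9 = 11, a_5 = floor((10 + 2)/11) = 1.
  m_6 = 11*1 - 2 = 9, d_6 = (103 - 9^2)/11 = 22/11 = 2, a_6 = floor((10 + 9)/2) = 9.
  m_7 = 2*9 - 9 = 9, d_7 = (103 - 9^2)/2 = 22/2 = 11, a_7 = floor((10 + 9)/11) = 1.
  m_8 = 11*1 - 9 = 2, d_8 = (103 - 2^2)/11 = 99/11 = 9, a_8 = floor((10 + 2)/9) = 1.
  m_9 = 9*1 - 2 = 7, d_9 = (103 - 7^2)/9 = 54/9 = 6, a_9 = floor((10 + 7)/6) = 2.
  m_10 = 6*2 - 7 = 5, d_10 = (103 - 5^2)/6 = 78/6 = 13, a_10 = floor((10 + 5)/13) = 1.
  m_11 = 13*1 - 5 = 8, d_11 = (103 - 8^2)/13 = 39/13 = 3, a_11 = floor((10 + 8)/3) = 6.
  m_12 = 3*6 - 8 = 10, d_12 = (103 - 10^2)/3 = 3/3 = 1, a_12 = floor((10 + 10)/1) = 20.
  m_13 = 1*20 - 10 = 10, d_13 = (103 - 10^2)/1 = 3/1 = 3: (m_13, d_13) = (m_1, d_1) = (10, 3), so from here the quotients repeat a_1, ..., a_12; the period length is 12.
So sqrt(103) = [10; (6, 1, 2, 1, 1, 9, 1, 1, 2, 1, 6, 20)] with period length k = 12.
k is even, so the fundamental solution of x^2 - 103y^2 = 1 is (p_{k-1}, q_{k-1}) = (p_11, q_11); compute convergents through index 11.
Convergents (p_i = a_i*p_{i-1} + p_{i-2}, q_i = a_i*q_{i-1} + q_{i-2} with p_{-2}=0, p_{-1}=1, q_{-2}=1, q_{-1}=0):
  i=0: a_0=10, p_0 = 10*1 + 0 = 10, q_0 = 10*0 + 1 = 1.
  i=1: a_1=6, p_1 = 6*10 + 1 = 61, q_1 = 6*1 + 0 = 6.
  i=2: a_2=1, p_2 = 1*61 + 10 = 71, q_2 = 1*6 + 1 = 7.
  i=3: a_3=2, p_3 = 2*71 + 61 = 203, q_3 = 2*7 + 6 = 20.
  i=4: a_4=1, p_4 = 1*203 + 71 = 274, q_4 = 1*20 + 7 = 27.
  i=5: a_5=1, p_5 = 1*274 + 203 = 477, q_5 = 1*27 + 20 = 47.
  i=6: a_6=9, p_6 = 9*477 + 274 = 4567, q_6 = 9*47 + 27 = 450.
  i=7: a_7=1, p_7 = 1*4567 + 477 = 5044, q_7 = 1*450 + 47 = 497.
  i=8: a_8=1, p_8 = 1*5044 + 4567 = 9611, q_8 = 1*497 + 450 = 947.
  i=9: a_9=2, p_9 = 2*9611 + 5044 = 24266, q_9 = 2*947 + 497 = 2391.
  i=10: a_10=1, p_10 = 1*24266 + 9611 = 33877, q_10 = 1*2391 + 947 = 3338.
  i=11: a_11=6, p_11 = 6*33877 + 24266 = 227528, q_11 = 6*3338 + 2391 = 22419.
Check: 227528^2 - 103*22419^2 = 51768990784 - 51768990783 = 1, so (x, y) = (227528, 22419) solves the equation, and by the theorem it is the least positive solution.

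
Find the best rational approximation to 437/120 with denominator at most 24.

51/14

Expand x = 437/120 as a continued fraction with the Euclidean algorithm:
  437 = 3*120 + 77, so a_0 = 3.
  120 = 1*77 + 43, so a_1 = 1.
  77 = 1*43 + 34, so a_2 = 1.
  43 = 1*34 + 9, so a_3 = 1.
  34 = 3*9 + 7, so a_4 = 3.
  9 = 1*7 + 2, so a_5 = 1.
  7 = 3*2 + 1, so a_6 = 3.
  2 = 2*1 + 0, so a_7 = 2.
so x = [3; 1, 1, 1, 3, 1, 3, 2].
Convergents (p_i = a_i*p_{i-1} + p_{i-2}, q_i = a_i*q_{i-1} + q_{i-2} with p_{-2}=0, p_{-1}=1, q_{-2}=1, q_{-1}=0), until the denominator exceeds 24:
  i=0: a_0=3, p_0 = 3*1 + 0 = 3, q_0 = 3*0 + 1 = 1.
  i=1: a_1=1, p_1 = 1*3 + 1 = 4, q_1 = 1*1 + 0 = 1.
  i=2: a_2=1, p_2 = 1*4 + 3 = 7, q_2 = 1*1 + 1 = 2.
  i=3: a_3=1, p_3 = 1*7 + 4 = 11, q_3 = 1*2 + 1 = 3.
  i=4: a_4=3, p_4 = 3*11 + 7 = 40, q_4 = 3*3 + 2 = 11.
  i=5: a_5=1, p_5 = 1*40 + 11 = 51, q_5 = 1*11 + 3 = 14.
  i=6: a_6=3, p_6 = 3*51 + 40 = 193, q_6 = 3*14 + 11 = 53.
q_6 = 53 > 24, so the last convergent with denominator <= 24 is p_5/q_5 = 51/14.
The closest fraction with denominator <= 24 is either p_5/q_5 or the intermediate fraction (k*p_5 + p_4)/(k*q_5 + q_4) with the largest k >= 1 whose denominator stays <= 24; these approach x as k grows, and every other convergent or intermediate fraction in range is farther away.
Largest k: floor((24 - q_4)/q_5) = floor((24 - 11)/14) = 0.
Since k = 0, no intermediate fraction beyond p_5/q_5 has denominator <= 24, so the convergent 51/14 is the closest (its error is |437*14 - 51*120|/(120*14) = 2/1680).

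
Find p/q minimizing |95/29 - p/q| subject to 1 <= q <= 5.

Expand x = 95/29 as a continued fraction with the Euclidean algorithm:
  95 = 3*29 + 8, so a_0 = 3.
  29 = 3*8 + 5, so a_1 = 3.
  8 = 1*5 + 3, so a_2 = 1.
  5 = 1*3 + 2, so a_3 = 1.
  3 = 1*2 + 1, so a_4 = 1.
  2 = 2*1 + 0, so a_5 = 2.
so x = [3; 3, 1, 1, 1, 2].
Convergents (p_i = a_i*p_{i-1} + p_{i-2}, q_i = a_i*q_{i-1} + q_{i-2} with p_{-2}=0, p_{-1}=1, q_{-2}=1, q_{-1}=0), until the denominator exceeds 5:
  i=0: a_0=3, p_0 = 3*1 + 0 = 3, q_0 = 3*0 + 1 = 1.
  i=1: a_1=3, p_1 = 3*3 + 1 = 10, q_1 = 3*1 + 0 = 3.
  i=2: a_2=1, p_2 = 1*10 + 3 = 13, q_2 = 1*3 + 1 = 4.
  i=3: a_3=1, p_3 = 1*13 + 10 = 23, q_3 = 1*4 + 3 = 7.
q_3 = 7 > 5, so the last convergent with denominator <= 5 is p_2/q_2 = 13/4.
The closest fraction with denominator <= 5 is either p_2/q_2 or the intermediate fraction (k*p_2 + p_1)/(k*q_2 + q_1) with the largest k >= 1 whose denominator stays <= 5; these approach x as k grows, and every other convergent or intermediate fraction in range is farther away.
Largest k: floor((5 - q_1)/q_2) = floor((5 - 3)/4) = 0.
Since k = 0, no intermediate fraction beyond p_2/q_2 has denominator <= 5, so the convergent 13/4 is the closest (its error is |95*4 - 13*29|/(29*4) = 3/116).

13/4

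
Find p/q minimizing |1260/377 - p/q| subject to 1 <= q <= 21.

67/20

Expand x = 1260/377 as a continued fraction with the Euclidean algorithm:
  1260 = 3*377 + 129, so a_0 = 3.
  377 = 2*129 + 119, so a_1 = 2.
  129 = 1*119 + 10, so a_2 = 1.
  119 = 11*10 + 9, so a_3 = 11.
  10 = 1*9 + 1, so a_4 = 1.
  9 = 9*1 + 0, so a_5 = 9.
so x = [3; 2, 1, 11, 1, 9].
Convergents (p_i = a_i*p_{i-1} + p_{i-2}, q_i = a_i*q_{i-1} + q_{i-2} with p_{-2}=0, p_{-1}=1, q_{-2}=1, q_{-1}=0), until the denominator exceeds 21:
  i=0: a_0=3, p_0 = 3*1 + 0 = 3, q_0 = 3*0 + 1 = 1.
  i=1: a_1=2, p_1 = 2*3 + 1 = 7, q_1 = 2*1 + 0 = 2.
  i=2: a_2=1, p_2 = 1*7 + 3 = 10, q_2 = 1*2 + 1 = 3.
  i=3: a_3=11, p_3 = 11*10 + 7 = 117, q_3 = 11*3 + 2 = 35.
q_3 = 35 > 21, so the last convergent with denominator <= 21 is p_2/q_2 = 10/3.
The closest fraction with denominator <= 21 is either p_2/q_2 or the intermediate fraction (k*p_2 + p_1)/(k*q_2 + q_1) with the largest k >= 1 whose denominator stays <= 21; these approach x as k grows, and every other convergent or intermediate fraction in range is farther away.
Largest k: floor((21 - q_1)/q_2) = floor((21 - 2)/3) = 6.
That gives (6*10 + 7)/(6*3 + 2) = 67/20.
Compare the errors: |x - 10/3| = |1260*3 - 10*377|/(377*3) = 10/1131, and |x - 67/20| = |1260*20 - 67*377|/(377*20) = 59/7540.
Cross-multiplying, 59*1131 = 66729 < 75400 = 10*7540, so 59/7540 is smaller: the intermediate fraction 67/20 is closer to x than 10/3.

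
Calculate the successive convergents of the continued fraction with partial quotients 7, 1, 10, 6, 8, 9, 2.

7/1, 8/1, 87/11, 530/67, 4327/547, 39473/4990, 83273/10527

Using the convergent recurrence p_i = a_i*p_{i-1} + p_{i-2}, q_i = a_i*q_{i-1} + q_{i-2} with p_{-2}=0, p_{-1}=1, q_{-2}=1, q_{-1}=0:
  i=0: a_0=7, p_0 = 7*1 + 0 = 7, q_0 = 7*0 + 1 = 1.
  i=1: a_1=1, p_1 = 1*7 + 1 = 8, q_1 = 1*1 + 0 = 1.
  i=2: a_2=10, p_2 = 10*8 + 7 = 87, q_2 = 10*1 + 1 = 11.
  i=3: a_3=6, p_3 = 6*87 + 8 = 530, q_3 = 6*11 + 1 = 67.
  i=4: a_4=8, p_4 = 8*530 + 87 = 4327, q_4 = 8*67 + 11 = 547.
  i=5: a_5=9, p_5 = 9*4327 + 530 = 39473, q_5 = 9*547 + 67 = 4990.
  i=6: a_6=2, p_6 = 2*39473 + 4327 = 83273, q_6 = 2*4990 + 547 = 10527.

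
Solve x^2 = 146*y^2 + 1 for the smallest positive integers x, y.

First expand sqrt(146) as a continued fraction. With x_i = (sqrt(146) + m_i)/d_i and (m_0, d_0) = (0, 1): a_0 = floor(sqrt(146)) = 12, since 12^2 = 144 <= 146 < 169 = 13^2.
Iterate m_{i+1} = d_i*a_i - m_i, d_{i+1} = (146 - m_{i+1}^2)/d_i, a_{i+1} = floor((a_0 + m_{i+1})/d_{i+1}):
  m_1 = 1*12 - 0 = 12, d_1 = (146 - 12^2)/1 = 2/1 = 2, a_1 = floor((12 + 12)/2) = 12.
  m_2 = 2*12 - 12 = 12, d_2 = (146 - 12^2)/2 = 2/2 = 1, a_2 = floor((12 + 12)/1) = 24.
  m_3 = 1*24 - 12 = 12, d_3 = (146 - 12^2)/1 = 2/1 = 2: (m_3, d_3) = (m_1, d_1) = (12, 2), so from here the quotients repeat a_1, a_2; the period length is 2.
So sqrt(146) = [12; (12, 24)] with period length k = 2.
k is even, so the fundamental solution of x^2 - 146y^2 = 1 is (p_{k-1}, q_{k-1}) = (p_1, q_1); compute convergents through index 1.
Convergents (p_i = a_i*p_{i-1} + p_{i-2}, q_i = a_i*q_{i-1} + q_{i-2} with p_{-2}=0, p_{-1}=1, q_{-2}=1, q_{-1}=0):
  i=0: a_0=12, p_0 = 12*1 + 0 = 12, q_0 = 12*0 + 1 = 1.
  i=1: a_1=12, p_1 = 12*12 + 1 = 145, q_1 = 12*1 + 0 = 12.
Check: 145^2 - 146*12^2 = 21025 - 21024 = 1, so (x, y) = (145, 12) solves the equation, and by the theorem it is the least positive solution.

(x, y) = (145, 12)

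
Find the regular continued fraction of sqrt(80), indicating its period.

[8; (1, 16)]

Write x_i = (sqrt(80) + m_i)/d_i with (m_0, d_0) = (0, 1). a_0 = floor(sqrt(80)) = 8, since 8^2 = 64 <= 80 < 81 = 9^2.
Iterate m_{i+1} = d_i*a_i - m_i, d_{i+1} = (80 - m_{i+1}^2)/d_i, a_{i+1} = floor((a_0 + m_{i+1})/d_{i+1}):
  m_1 = 1*8 - 0 = 8, d_1 = (80 - 8^2)/1 = 16/1 = 16, a_1 = floor((8 + 8)/16) = 1.
  m_2 = 16*1 - 8 = 8, d_2 = (80 - 8^2)/16 = 16/16 = 1, a_2 = floor((8 + 8)/1) = 16.
  m_3 = 1*16 - 8 = 8, d_3 = (80 - 8^2)/1 = 16/1 = 16: (m_3, d_3) = (m_1, d_1) = (8, 16), so from here the quotients repeat a_1, a_2; the period length is 2.
Hence the expansion of sqrt(80) is a_0 = 8 followed by the repeating block 1, 16 (period 2).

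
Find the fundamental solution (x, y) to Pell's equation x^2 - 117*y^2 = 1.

First expand sqrt(117) as a continued fraction. With x_i = (sqrt(117) + m_i)/d_i and (m_0, d_0) = (0, 1): a_0 = floor(sqrt(117)) = 10, since 10^2 = 100 <= 117 < 121 = 11^2.
Iterate m_{i+1} = d_i*a_i - m_i, d_{i+1} = (117 - m_{i+1}^2)/d_i, a_{i+1} = floor((a_0 + m_{i+1})/d_{i+1}):
  m_1 = 1*10 - 0 = 10, d_1 = (117 - 10^2)/1 = 17/1 = 17, a_1 = floor((10 + 10)/17) = 1.
  m_2 = 17*1 - 10 = 7, d_2 = (117 - 7^2)/17 = 68/17 = 4, a_2 = floor((10 + 7)/4) = 4.
  m_3 = 4*4 - 7 = 9, d_3 = (117 - 9^2)/4 = 36/4 = 9, a_3 = floor((10 + 9)/9) = 2.
  m_4 = 9*2 - 9 = 9, d_4 = (117 - 9^2)/9 = 36/9 = 4, a_4 = floor((10 + 9)/4) = 4.
  m_5 = 4*4 - 9 = 7, d_5 = (117 - 7^2)/4 = 68/4 = 17, a_5 = floor((10 + 7)/17) = 1.
  m_6 = 17*1 - 7 = 10, d_6 = (117 - 10^2)/17 = 17/17 = 1, a_6 = floor((10 + 10)/1) = 20.
  m_7 = 1*20 - 10 = 10, d_7 = (117 - 10^2)/1 = 17/1 = 17: (m_7, d_7) = (m_1, d_1) = (10, 17), so from here the quotients repeat a_1, ..., a_6; the period length is 6.
So sqrt(117) = [10; (1, 4, 2, 4, 1, 20)] with period length k = 6.
k is even, so the fundamental solution of x^2 - 117y^2 = 1 is (p_{k-1}, q_{k-1}) = (p_5, q_5); compute convergents through index 5.
Convergents (p_i = a_i*p_{i-1} + p_{i-2}, q_i = a_i*q_{i-1} + q_{i-2} with p_{-2}=0, p_{-1}=1, q_{-2}=1, q_{-1}=0):
  i=0: a_0=10, p_0 = 10*1 + 0 = 10, q_0 = 10*0 + 1 = 1.
  i=1: a_1=1, p_1 = 1*10 + 1 = 11, q_1 = 1*1 + 0 = 1.
  i=2: a_2=4, p_2 = 4*11 + 10 = 54, q_2 = 4*1 + 1 = 5.
  i=3: a_3=2, p_3 = 2*54 + 11 = 119, q_3 = 2*5 + 1 = 11.
  i=4: a_4=4, p_4 = 4*119 + 54 = 530, q_4 = 4*11 + 5 = 49.
  i=5: a_5=1, p_5 = 1*530 + 119 = 649, q_5 = 1*49 + 11 = 60.
Check: 649^2 - 117*60^2 = 421201 - 421200 = 1, so (x, y) = (649, 60) solves the equation, and by the theorem it is the least positive solution.

(x, y) = (649, 60)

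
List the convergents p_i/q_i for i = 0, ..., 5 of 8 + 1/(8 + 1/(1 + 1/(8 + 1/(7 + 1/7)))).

Using the convergent recurrence p_i = a_i*p_{i-1} + p_{i-2}, q_i = a_i*q_{i-1} + q_{i-2} with p_{-2}=0, p_{-1}=1, q_{-2}=1, q_{-1}=0:
  i=0: a_0=8, p_0 = 8*1 + 0 = 8, q_0 = 8*0 + 1 = 1.
  i=1: a_1=8, p_1 = 8*8 + 1 = 65, q_1 = 8*1 + 0 = 8.
  i=2: a_2=1, p_2 = 1*65 + 8 = 73, q_2 = 1*8 + 1 = 9.
  i=3: a_3=8, p_3 = 8*73 + 65 = 649, q_3 = 8*9 + 8 = 80.
  i=4: a_4=7, p_4 = 7*649 + 73 = 4616, q_4 = 7*80 + 9 = 569.
  i=5: a_5=7, p_5 = 7*4616 + 649 = 32961, q_5 = 7*569 + 80 = 4063.

8/1, 65/8, 73/9, 649/80, 4616/569, 32961/4063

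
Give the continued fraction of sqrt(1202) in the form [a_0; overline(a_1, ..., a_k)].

[34; overline(1, 2, 34, 2, 1, 68)]

Write x_i = (sqrt(1202) + m_i)/d_i with (m_0, d_0) = (0, 1). a_0 = floor(sqrt(1202)) = 34, since 34^2 = 1156 <= 1202 < 1225 = 35^2.
Iterate m_{i+1} = d_i*a_i - m_i, d_{i+1} = (1202 - m_{i+1}^2)/d_i, a_{i+1} = floor((a_0 + m_{i+1})/d_{i+1}):
  m_1 = 1*34 - 0 = 34, d_1 = (1202 - 34^2)/1 = 46/1 = 46, a_1 = floor((34 + 34)/46) = 1.
  m_2 = 46*1 - 34 = 12, d_2 = (1202 - 12^2)/46 = 1058/46 = 23, a_2 = floor((34 + 12)/23) = 2.
  m_3 = 23*2 - 12 = 34, d_3 = (1202 - 34^2)/23 = 46/23 = 2, a_3 = floor((34 + 34)/2) = 34.
  m_4 = 2*34 - 34 = 34, d_4 = (1202 - 34^2)/2 = 46/2 = 23, a_4 = floor((34 + 34)/23) = 2.
  m_5 = 23*2 - 34 = 12, d_5 = (1202 - 12^2)/23 = 1058/23 = 46, a_5 = floor((34 + 12)/46) = 1.
  m_6 = 46*1 - 12 = 34, d_6 = (1202 - 34^2)/46 = 46/46 = 1, a_6 = floor((34 + 34)/1) = 68.
  m_7 = 1*68 - 34 = 34, d_7 = (1202 - 34^2)/1 = 46/1 = 46: (m_7, d_7) = (m_1, d_1) = (34, 46), so from here the quotients repeat a_1, ..., a_6; the period length is 6.
Hence the expansion of sqrt(1202) is a_0 = 34 followed by the repeating block 1, 2, 34, 2, 1, 68 (period 6).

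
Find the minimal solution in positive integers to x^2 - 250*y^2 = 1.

(x, y) = (39480499, 2496966)

First expand sqrt(250) as a continued fraction. With x_i = (sqrt(250) + m_i)/d_i and (m_0, d_0) = (0, 1): a_0 = floor(sqrt(250)) = 15, since 15^2 = 225 <= 250 < 256 = 16^2.
Iterate m_{i+1} = d_i*a_i - m_i, d_{i+1} = (250 - m_{i+1}^2)/d_i, a_{i+1} = floor((a_0 + m_{i+1})/d_{i+1}):
  m_1 = 1*15 - 0 = 15, d_1 = (250 - 15^2)/1 = 25/1 = 25, a_1 = floor((15 + 15)/25) = 1.
  m_2 = 25*1 - 15 = 10, d_2 = (250 - 10^2)/25 = 150/25 = 6, a_2 = floor((15 + 10)/6) = 4.
  m_3 = 6*4 - 10 = 14, d_3 = (250 - 14^2)/6 = 54/6 = 9, a_3 = floor((15 + 14)/9) = 3.
  m_4 = 9*3 - 14 = 13, d_4 = (250 - 13^2)/9 = 81/9 = 9, a_4 = floor((15 + 13)/9) = 3.
  m_5 = 9*3 - 13 = 14, d_5 = (250 - 14^2)/9 = 54/9 = 6, a_5 = floor((15 + 14)/6) = 4.
  m_6 = 6*4 - 14 = 10, d_6 = (250 - 10^2)/6 = 150/6 = 25, a_6 = floor((15 + 10)/25) = 1.
  m_7 = 25*1 - 10 = 15, d_7 = (250 - 15^2)/25 = 25/25 = 1, a_7 = floor((15 + 15)/1) = 30.
  m_8 = 1*30 - 15 = 15, d_8 = (250 - 15^2)/1 = 25/1 = 25: (m_8, d_8) = (m_1, d_1) = (15, 25), so from here the quotients repeat a_1, ..., a_7; the period length is 7.
So sqrt(250) = [15; (1, 4, 3, 3, 4, 1, 30)] with period length k = 7.
k is odd, so (p_{k-1}, q_{k-1}) only solves x^2 - 250y^2 = -1 and the fundamental solution of x^2 - 250y^2 = 1 is (p_{2k-1}, q_{2k-1}) = (p_13, q_13); compute convergents through index 13, running through the period twice.
Convergents (p_i = a_i*p_{i-1} + p_{i-2}, q_i = a_i*q_{i-1} + q_{i-2} with p_{-2}=0, p_{-1}=1, q_{-2}=1, q_{-1}=0):
  i=0: a_0=15, p_0 = 15*1 + 0 = 15, q_0 = 15*0 + 1 = 1.
  i=1: a_1=1, p_1 = 1*15 + 1 = 16, q_1 = 1*1 + 0 = 1.
  i=2: a_2=4, p_2 = 4*16 + 15 = 79, q_2 = 4*1 + 1 = 5.
  i=3: a_3=3, p_3 = 3*79 + 16 = 253, q_3 = 3*5 + 1 = 16.
  i=4: a_4=3, p_4 = 3*253 + 79 = 838, q_4 = 3*16 + 5 = 53.
  i=5: a_5=4, p_5 = 4*838 + 253 = 3605, q_5 = 4*53 + 16 = 228.
  i=6: a_6=1, p_6 = 1*3605 + 838 = 4443, q_6 = 1*228 + 53 = 281.
  i=7: a_7=30, p_7 = 30*4443 + 3605 = 136895, q_7 = 30*281 + 228 = 8658.
  i=8: a_8=1, p_8 = 1*136895 + 4443 = 141338, q_8 = 1*8658 + 281 = 8939.
  i=9: a_9=4, p_9 = 4*141338 + 136895 = 702247, q_9 = 4*8939 + 8658 = 44414.
  i=10: a_10=3, p_10 = 3*702247 + 141338 = 2248079, q_10 = 3*44414 + 8939 = 142181.
  i=11: a_11=3, p_11 = 3*2248079 + 702247 = 7446484, q_11 = 3*142181 + 44414 = 470957.
  i=12: a_12=4, p_12 = 4*7446484 + 2248079 = 32034015, q_12 = 4*470957 + 142181 = 2026009.
  i=13: a_13=1, p_13 = 1*32034015 + 7446484 = 39480499, q_13 = 1*2026009 + 470957 = 2496966.
Indeed p_6^2 - 250*q_6^2 = 19740249 - 19740250 = -1, not +1.
Check: 39480499^2 - 250*2496966^2 = 1558709801289001 - 1558709801289000 = 1, so (x, y) = (39480499, 2496966) solves the equation, and by the theorem it is the least positive solution.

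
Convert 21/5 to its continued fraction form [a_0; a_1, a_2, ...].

[4; 5]

Run the Euclidean algorithm on 21 and 5; the successive quotients are the partial quotients a_0, a_1, ... (each step inverts the fractional part left over by the previous one):
  21 = 4*5 + 1, so a_0 = 4.
  5 = 5*1 + 0, so a_1 = 5.
The remainder reaches 0 after 2 divisions, so the expansion has 2 partial quotients, read off in order.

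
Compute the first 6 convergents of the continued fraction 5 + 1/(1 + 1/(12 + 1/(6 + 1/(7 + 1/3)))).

Using the convergent recurrence p_i = a_i*p_{i-1} + p_{i-2}, q_i = a_i*q_{i-1} + q_{i-2} with p_{-2}=0, p_{-1}=1, q_{-2}=1, q_{-1}=0:
  i=0: a_0=5, p_0 = 5*1 + 0 = 5, q_0 = 5*0 + 1 = 1.
  i=1: a_1=1, p_1 = 1*5 + 1 = 6, q_1 = 1*1 + 0 = 1.
  i=2: a_2=12, p_2 = 12*6 + 5 = 77, q_2 = 12*1 + 1 = 13.
  i=3: a_3=6, p_3 = 6*77 + 6 = 468, q_3 = 6*13 + 1 = 79.
  i=4: a_4=7, p_4 = 7*468 + 77 = 3353, q_4 = 7*79 + 13 = 566.
  i=5: a_5=3, p_5 = 3*3353 + 468 = 10527, q_5 = 3*566 + 79 = 1777.

5/1, 6/1, 77/13, 468/79, 3353/566, 10527/1777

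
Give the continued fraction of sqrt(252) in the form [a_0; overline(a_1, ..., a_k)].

[15; overline(1, 6, 1, 30)]

Write x_i = (sqrt(252) + m_i)/d_i with (m_0, d_0) = (0, 1). a_0 = floor(sqrt(252)) = 15, since 15^2 = 225 <= 252 < 256 = 16^2.
Iterate m_{i+1} = d_i*a_i - m_i, d_{i+1} = (252 - m_{i+1}^2)/d_i, a_{i+1} = floor((a_0 + m_{i+1})/d_{i+1}):
  m_1 = 1*15 - 0 = 15, d_1 = (252 - 15^2)/1 = 27/1 = 27, a_1 = floor((15 + 15)/27) = 1.
  m_2 = 27*1 - 15 = 12, d_2 = (252 - 12^2)/27 = 108/27 = 4, a_2 = floor((15 + 12)/4) = 6.
  m_3 = 4*6 - 12 = 12, d_3 = (252 - 12^2)/4 = 108/4 = 27, a_3 = floor((15 + 12)/27) = 1.
  m_4 = 27*1 - 12 = 15, d_4 = (252 - 15^2)/27 = 27/27 = 1, a_4 = floor((15 + 15)/1) = 30.
  m_5 = 1*30 - 15 = 15, d_5 = (252 - 15^2)/1 = 27/1 = 27: (m_5, d_5) = (m_1, d_1) = (15, 27), so from here the quotients repeat a_1, ..., a_4; the period length is 4.
Hence the expansion of sqrt(252) is a_0 = 15 followed by the repeating block 1, 6, 1, 30 (period 4).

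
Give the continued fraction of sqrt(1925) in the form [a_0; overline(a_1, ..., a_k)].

Write x_i = (sqrt(1925) + m_i)/d_i with (m_0, d_0) = (0, 1). a_0 = floor(sqrt(1925)) = 43, since 43^2 = 1849 <= 1925 < 1936 = 44^2.
Iterate m_{i+1} = d_i*a_i - m_i, d_{i+1} = (1925 - m_{i+1}^2)/d_i, a_{i+1} = floor((a_0 + m_{i+1})/d_{i+1}):
  m_1 = 1*43 - 0 = 43, d_1 = (1925 - 43^2)/1 = 76/1 = 76, a_1 = floor((43 + 43)/76) = 1.
  m_2 = 76*1 - 43 = 33, d_2 = (1925 - 33^2)/76 = 836/76 = 11, a_2 = floor((43 + 33)/11) = 6.
  m_3 = 11*6 - 33 = 33, d_3 = (1925 - 33^2)/11 = 836/11 = 76, a_3 = floor((43 + 33)/76) = 1.
  m_4 = 76*1 - 33 = 43, d_4 = (1925 - 43^2)/76 = 76/76 = 1, a_4 = floor((43 + 43)/1) = 86.
  m_5 = 1*86 - 43 = 43, d_5 = (1925 - 43^2)/1 = 76/1 = 76: (m_5, d_5) = (m_1, d_1) = (43, 76), so from here the quotients repeat a_1, ..., a_4; the period length is 4.
Hence the expansion of sqrt(1925) is a_0 = 43 followed by the repeating block 1, 6, 1, 86 (period 4).

[43; overline(1, 6, 1, 86)]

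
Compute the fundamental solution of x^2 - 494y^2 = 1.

(x, y) = (73035, 3286)

First expand sqrt(494) as a continued fraction. With x_i = (sqrt(494) + m_i)/d_i and (m_0, d_0) = (0, 1): a_0 = floor(sqrt(494)) = 22, since 22^2 = 484 <= 494 < 529 = 23^2.
Iterate m_{i+1} = d_i*a_i - m_i, d_{i+1} = (494 - m_{i+1}^2)/d_i, a_{i+1} = floor((a_0 + m_{i+1})/d_{i+1}):
  m_1 = 1*22 - 0 = 22, d_1 = (494 - 22^2)/1 = 10/1 = 10, a_1 = floor((22 + 22)/10) = 4.
  m_2 = 10*4 - 22 = 18, d_2 = (494 - 18^2)/10 = 170/10 = 17, a_2 = floor((22 + 18)/17) = 2.
  m_3 = 17*2 - 18 = 16, d_3 = (494 - 16^2)/17 = 238/17 = 14, a_3 = floor((22 + 16)/14) = 2.
  m_4 = 14*2 - 16 = 12, d_4 = (494 - 12^2)/14 = 350/14 = 25, a_4 = floor((22 + 12)/25) = 1.
  m_5 = 25*1 - 12 = 13, d_5 = (494 - 13^2)/25 = 325/25 = 13, a_5 = floor((22 + 13)/13) = 2.
  m_6 = 13*2 - 13 = 13, d_6 = (494 - 13^2)/13 = 325/13 = 25, a_6 = floor((22 + 13)/25) = 1.
  m_7 = 25*1 - 13 = 12, d_7 = (494 - 12^2)/25 = 350/25 = 14, a_7 = floor((22 + 12)/14) = 2.
  m_8 = 14*2 - 12 = 16, d_8 = (494 - 16^2)/14 = 238/14 = 17, a_8 = floor((22 + 16)/17) = 2.
  m_9 = 17*2 - 16 = 18, d_9 = (494 - 18^2)/17 = 170/17 = 10, a_9 = floor((22 + 18)/10) = 4.
  m_10 = 10*4 - 18 = 22, d_10 = (494 - 22^2)/10 = 10/10 = 1, a_10 = floor((22 + 22)/1) = 44.
  m_11 = 1*44 - 22 = 22, d_11 = (494 - 22^2)/1 = 10/1 = 10: (m_11, d_11) = (m_1, d_1) = (22, 10), so from here the quotients repeat a_1, ..., a_10; the period length is 10.
So sqrt(494) = [22; (4, 2, 2, 1, 2, 1, 2, 2, 4, 44)] with period length k = 10.
k is even, so the fundamental solution of x^2 - 494y^2 = 1 is (p_{k-1}, q_{k-1}) = (p_9, q_9); compute convergents through index 9.
Convergents (p_i = a_i*p_{i-1} + p_{i-2}, q_i = a_i*q_{i-1} + q_{i-2} with p_{-2}=0, p_{-1}=1, q_{-2}=1, q_{-1}=0):
  i=0: a_0=22, p_0 = 22*1 + 0 = 22, q_0 = 22*0 + 1 = 1.
  i=1: a_1=4, p_1 = 4*22 + 1 = 89, q_1 = 4*1 + 0 = 4.
  i=2: a_2=2, p_2 = 2*89 + 22 = 200, q_2 = 2*4 + 1 = 9.
  i=3: a_3=2, p_3 = 2*200 + 89 = 489, q_3 = 2*9 + 4 = 22.
  i=4: a_4=1, p_4 = 1*489 + 200 = 689, q_4 = 1*22 + 9 = 31.
  i=5: a_5=2, p_5 = 2*689 + 489 = 1867, q_5 = 2*31 + 22 = 84.
  i=6: a_6=1, p_6 = 1*1867 + 689 = 2556, q_6 = 1*84 + 31 = 115.
  i=7: a_7=2, p_7 = 2*2556 + 1867 = 6979, q_7 = 2*115 + 84 = 314.
  i=8: a_8=2, p_8 = 2*6979 + 2556 = 16514, q_8 = 2*314 + 115 = 743.
  i=9: a_9=4, p_9 = 4*16514 + 6979 = 73035, q_9 = 4*743 + 314 = 3286.
Check: 73035^2 - 494*3286^2 = 5334111225 - 5334111224 = 1, so (x, y) = (73035, 3286) solves the equation, and by the theorem it is the least positive solution.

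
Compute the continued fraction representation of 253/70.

[3; 1, 1, 1, 1, 2, 5]

Run the Euclidean algorithm on 253 and 70; the successive quotients are the partial quotients a_0, a_1, ... (each step inverts the fractional part left over by the previous one):
  253 = 3*70 + 43, so a_0 = 3.
  70 = 1*43 + 27, so a_1 = 1.
  43 = 1*27 + 16, so a_2 = 1.
  27 = 1*16 + 11, so a_3 = 1.
  16 = 1*11 + 5, so a_4 = 1.
  11 = 2*5 + 1, so a_5 = 2.
  5 = 5*1 + 0, so a_6 = 5.
The remainder reaches 0 after 7 divisions, so the expansion has 7 partial quotients, read off in order.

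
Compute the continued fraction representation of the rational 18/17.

Run the Euclidean algorithm on 18 and 17; the successive quotients are the partial quotients a_0, a_1, ... (each step inverts the fractional part left over by the previous one):
  18 = 1*17 + 1, so a_0 = 1.
  17 = 17*1 + 0, so a_1 = 17.
The remainder reaches 0 after 2 divisions, so the expansion has 2 partial quotients, read off in order.

[1; 17]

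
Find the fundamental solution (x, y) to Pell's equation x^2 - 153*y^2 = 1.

First expand sqrt(153) as a continued fraction. With x_i = (sqrt(153) + m_i)/d_i and (m_0, d_0) = (0, 1): a_0 = floor(sqrt(153)) = 12, since 12^2 = 144 <= 153 < 169 = 13^2.
Iterate m_{i+1} = d_i*a_i - m_i, d_{i+1} = (153 - m_{i+1}^2)/d_i, a_{i+1} = floor((a_0 + m_{i+1})/d_{i+1}):
  m_1 = 1*12 - 0 = 12, d_1 = (153 - 12^2)/1 = 9/1 = 9, a_1 = floor((12 + 12)/9) = 2.
  m_2 = 9*2 - 12 = 6, d_2 = (153 - 6^2)/9 = 117/9 = 13, a_2 = floor((12 + 6)/13) = 1.
  m_3 = 13*1 - 6 = 7, d_3 = (153 - 7^2)/13 = 104/13 = 8, a_3 = floor((12 + 7)/8) = 2.
  m_4 = 8*2 - 7 = 9, d_4 = (153 - 9^2)/8 = 72/8 = 9, a_4 = floor((12 + 9)/9) = 2.
  m_5 = 9*2 - 9 = 9, d_5 = (153 - 9^2)/9 = 72/9 = 8, a_5 = floor((12 + 9)/8) = 2.
  m_6 = 8*2 - 9 = 7, d_6 = (153 - 7^2)/8 = 104/8 = 13, a_6 = floor((12 + 7)/13) = 1.
  m_7 = 13*1 - 7 = 6, d_7 = (153 - 6^2)/13 = 117/13 = 9, a_7 = floor((12 + 6)/9) = 2.
  m_8 = 9*2 - 6 = 12, d_8 = (153 - 12^2)/9 = 9/9 = 1, a_8 = floor((12 + 12)/1) = 24.
  m_9 = 1*24 - 12 = 12, d_9 = (153 - 12^2)/1 = 9/1 = 9: (m_9, d_9) = (m_1, d_1) = (12, 9), so from here the quotients repeat a_1, ..., a_8; the period length is 8.
So sqrt(153) = [12; (2, 1, 2, 2, 2, 1, 2, 24)] with period length k = 8.
k is even, so the fundamental solution of x^2 - 153y^2 = 1 is (p_{k-1}, q_{k-1}) = (p_7, q_7); compute convergents through index 7.
Convergents (p_i = a_i*p_{i-1} + p_{i-2}, q_i = a_i*q_{i-1} + q_{i-2} with p_{-2}=0, p_{-1}=1, q_{-2}=1, q_{-1}=0):
  i=0: a_0=12, p_0 = 12*1 + 0 = 12, q_0 = 12*0 + 1 = 1.
  i=1: a_1=2, p_1 = 2*12 + 1 = 25, q_1 = 2*1 + 0 = 2.
  i=2: a_2=1, p_2 = 1*25 + 12 = 37, q_2 = 1*2 + 1 = 3.
  i=3: a_3=2, p_3 = 2*37 + 25 = 99, q_3 = 2*3 + 2 = 8.
  i=4: a_4=2, p_4 = 2*99 + 37 = 235, q_4 = 2*8 + 3 = 19.
  i=5: a_5=2, p_5 = 2*235 + 99 = 569, q_5 = 2*19 + 8 = 46.
  i=6: a_6=1, p_6 = 1*569 + 235 = 804, q_6 = 1*46 + 19 = 65.
  i=7: a_7=2, p_7 = 2*804 + 569 = 2177, q_7 = 2*65 + 46 = 176.
Check: 2177^2 - 153*176^2 = 4739329 - 4739328 = 1, so (x, y) = (2177, 176) solves the equation, and by the theorem it is the least positive solution.

(x, y) = (2177, 176)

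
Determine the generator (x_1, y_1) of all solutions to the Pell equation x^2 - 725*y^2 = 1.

First expand sqrt(725) as a continued fraction. With x_i = (sqrt(725) + m_i)/d_i and (m_0, d_0) = (0, 1): a_0 = floor(sqrt(725)) = 26, since 26^2 = 676 <= 725 < 729 = 27^2.
Iterate m_{i+1} = d_i*a_i - m_i, d_{i+1} = (725 - m_{i+1}^2)/d_i, a_{i+1} = floor((a_0 + m_{i+1})/d_{i+1}):
  m_1 = 1*26 - 0 = 26, d_1 = (725 - 26^2)/1 = 49/1 = 49, a_1 = floor((26 + 26)/49) = 1.
  m_2 = 49*1 - 26 = 23, d_2 = (725 - 23^2)/49 = 196/49 = 4, a_2 = floor((26 + 23)/4) = 12.
  m_3 = 4*12 - 23 = 25, d_3 = (725 - 25^2)/4 = 100/4 = 25, a_3 = floor((26 + 25)/25) = 2.
  m_4 = 25*2 - 25 = 25, d_4 = (725 - 25^2)/25 = 100/25 = 4, a_4 = floor((26 + 25)/4) = 12.
  m_5 = 4*12 - 25 = 23, d_5 = (725 - 23^2)/4 = 196/4 = 49, a_5 = floor((26 + 23)/49) = 1.
  m_6 = 49*1 - 23 = 26, d_6 = (725 - 26^2)/49 = 49/49 = 1, a_6 = floor((26 + 26)/1) = 52.
  m_7 = 1*52 - 26 = 26, d_7 = (725 - 26^2)/1 = 49/1 = 49: (m_7, d_7) = (m_1, d_1) = (26, 49), so from here the quotients repeat a_1, ..., a_6; the period length is 6.
So sqrt(725) = [26; (1, 12, 2, 12, 1, 52)] with period length k = 6.
k is even, so the fundamental solution of x^2 - 725y^2 = 1 is (p_{k-1}, q_{k-1}) = (p_5, q_5); compute convergents through index 5.
Convergents (p_i = a_i*p_{i-1} + p_{i-2}, q_i = a_i*q_{i-1} + q_{i-2} with p_{-2}=0, p_{-1}=1, q_{-2}=1, q_{-1}=0):
  i=0: a_0=26, p_0 = 26*1 + 0 = 26, q_0 = 26*0 + 1 = 1.
  i=1: a_1=1, p_1 = 1*26 + 1 = 27, q_1 = 1*1 + 0 = 1.
  i=2: a_2=12, p_2 = 12*27 + 26 = 350, q_2 = 12*1 + 1 = 13.
  i=3: a_3=2, p_3 = 2*350 + 27 = 727, q_3 = 2*13 + 1 = 27.
  i=4: a_4=12, p_4 = 12*727 + 350 = 9074, q_4 = 12*27 + 13 = 337.
  i=5: a_5=1, p_5 = 1*9074 + 727 = 9801, q_5 = 1*337 + 27 = 364.
Check: 9801^2 - 725*364^2 = 96059601 - 96059600 = 1, so (x, y) = (9801, 364) solves the equation, and by the theorem it is the least positive solution.

(x, y) = (9801, 364)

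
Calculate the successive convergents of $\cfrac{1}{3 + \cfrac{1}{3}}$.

Using the convergent recurrence p_i = a_i*p_{i-1} + p_{i-2}, q_i = a_i*q_{i-1} + q_{i-2} with p_{-2}=0, p_{-1}=1, q_{-2}=1, q_{-1}=0:
  i=0: a_0=0, p_0 = 0*1 + 0 = 0, q_0 = 0*0 + 1 = 1.
  i=1: a_1=3, p_1 = 3*0 + 1 = 1, q_1 = 3*1 + 0 = 3.
  i=2: a_2=3, p_2 = 3*1 + 0 = 3, q_2 = 3*3 + 1 = 10.

0/1, 1/3, 3/10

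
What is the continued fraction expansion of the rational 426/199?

Run the Euclidean algorithm on 426 and 199; the successive quotients are the partial quotients a_0, a_1, ... (each step inverts the fractional part left over by the previous one):
  426 = 2*199 + 28, so a_0 = 2.
  199 = 7*28 + 3, so a_1 = 7.
  28 = 9*3 + 1, so a_2 = 9.
  3 = 3*1 + 0, so a_3 = 3.
The remainder reaches 0 after 4 divisions, so the expansion has 4 partial quotients, read off in order.

[2; 7, 9, 3]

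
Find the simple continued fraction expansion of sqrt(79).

Write x_i = (sqrt(79) + m_i)/d_i with (m_0, d_0) = (0, 1). a_0 = floor(sqrt(79)) = 8, since 8^2 = 64 <= 79 < 81 = 9^2.
Iterate m_{i+1} = d_i*a_i - m_i, d_{i+1} = (79 - m_{i+1}^2)/d_i, a_{i+1} = floor((a_0 + m_{i+1})/d_{i+1}):
  m_1 = 1*8 - 0 = 8, d_1 = (79 - 8^2)/1 = 15/1 = 15, a_1 = floor((8 + 8)/15) = 1.
  m_2 = 15*1 - 8 = 7, d_2 = (79 - 7^2)/15 = 30/15 = 2, a_2 = floor((8 + 7)/2) = 7.
  m_3 = 2*7 - 7 = 7, d_3 = (79 - 7^2)/2 = 30/2 = 15, a_3 = floor((8 + 7)/15) = 1.
  m_4 = 15*1 - 7 = 8, d_4 = (79 - 8^2)/15 = 15/15 = 1, a_4 = floor((8 + 8)/1) = 16.
  m_5 = 1*16 - 8 = 8, d_5 = (79 - 8^2)/1 = 15/1 = 15: (m_5, d_5) = (m_1, d_1) = (8, 15), so from here the quotients repeat a_1, ..., a_4; the period length is 4.
Hence the expansion of sqrt(79) is a_0 = 8 followed by the repeating block 1, 7, 1, 16 (period 4).

[8; (1, 7, 1, 16)]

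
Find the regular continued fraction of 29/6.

[4; 1, 5]

Run the Euclidean algorithm on 29 and 6; the successive quotients are the partial quotients a_0, a_1, ... (each step inverts the fractional part left over by the previous one):
  29 = 4*6 + 5, so a_0 = 4.
  6 = 1*5 + 1, so a_1 = 1.
  5 = 5*1 + 0, so a_2 = 5.
The remainder reaches 0 after 3 divisions, so the expansion has 3 partial quotients, read off in order.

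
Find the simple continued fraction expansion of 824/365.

Run the Euclidean algorithm on 824 and 365; the successive quotients are the partial quotients a_0, a_1, ... (each step inverts the fractional part left over by the previous one):
  824 = 2*365 + 94, so a_0 = 2.
  365 = 3*94 + 83, so a_1 = 3.
  94 = 1*83 + 11, so a_2 = 1.
  83 = 7*11 + 6, so a_3 = 7.
  11 = 1*6 + 5, so a_4 = 1.
  6 = 1*5 + 1, so a_5 = 1.
  5 = 5*1 + 0, so a_6 = 5.
The remainder reaches 0 after 7 divisions, so the expansion has 7 partial quotients, read off in order.

[2; 3, 1, 7, 1, 1, 5]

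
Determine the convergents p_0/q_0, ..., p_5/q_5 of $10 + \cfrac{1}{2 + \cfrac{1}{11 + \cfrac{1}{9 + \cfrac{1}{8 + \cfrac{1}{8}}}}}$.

10/1, 21/2, 241/23, 2190/209, 17761/1695, 144278/13769

Using the convergent recurrence p_i = a_i*p_{i-1} + p_{i-2}, q_i = a_i*q_{i-1} + q_{i-2} with p_{-2}=0, p_{-1}=1, q_{-2}=1, q_{-1}=0:
  i=0: a_0=10, p_0 = 10*1 + 0 = 10, q_0 = 10*0 + 1 = 1.
  i=1: a_1=2, p_1 = 2*10 + 1 = 21, q_1 = 2*1 + 0 = 2.
  i=2: a_2=11, p_2 = 11*21 + 10 = 241, q_2 = 11*2 + 1 = 23.
  i=3: a_3=9, p_3 = 9*241 + 21 = 2190, q_3 = 9*23 + 2 = 209.
  i=4: a_4=8, p_4 = 8*2190 + 241 = 17761, q_4 = 8*209 + 23 = 1695.
  i=5: a_5=8, p_5 = 8*17761 + 2190 = 144278, q_5 = 8*1695 + 209 = 13769.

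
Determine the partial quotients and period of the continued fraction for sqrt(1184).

Write x_i = (sqrt(1184) + m_i)/d_i with (m_0, d_0) = (0, 1). a_0 = floor(sqrt(1184)) = 34, since 34^2 = 1156 <= 1184 < 1225 = 35^2.
Iterate m_{i+1} = d_i*a_i - m_i, d_{i+1} = (1184 - m_{i+1}^2)/d_i, a_{i+1} = floor((a_0 + m_{i+1})/d_{i+1}):
  m_1 = 1*34 - 0 = 34, d_1 = (1184 - 34^2)/1 = 28/1 = 28, a_1 = floor((34 + 34)/28) = 2.
  m_2 = 28*2 - 34 = 22, d_2 = (1184 - 22^2)/28 = 700/28 = 25, a_2 = floor((34 + 22)/25) = 2.
  m_3 = 25*2 - 22 = 28, d_3 = (1184 - 28^2)/25 = 400/25 = 16, a_3 = floor((34 + 28)/16) = 3.
  m_4 = 16*3 - 28 = 20, d_4 = (1184 - 20^2)/16 = 784/16 = 49, a_4 = floor((34 + 20)/49) = 1.
  m_5 = 49*1 - 20 = 29, d_5 = (1184 - 29^2)/49 = 343/49 = 7, a_5 = floor((34 + 29)/7) = 9.
  m_6 = 7*9 - 29 = 34, d_6 = (1184 - 34^2)/7 = 28/7 = 4, a_6 = floor((34 + 34)/4) = 17.
  m_7 = 4*17 - 34 = 34, d_7 = (1184 - 34^2)/4 = 28/4 = 7, a_7 = floor((34 + 34)/7) = 9.
  m_8 = 7*9 - 34 = 29, d_8 = (1184 - 29^2)/7 = 343/7 = 49, a_8 = floor((34 + 29)/49) = 1.
  m_9 = 49*1 - 29 = 20, d_9 = (1184 - 20^2)/49 = 784/49 = 16, a_9 = floor((34 + 20)/16) = 3.
  m_10 = 16*3 - 20 = 28, d_10 = (1184 - 28^2)/16 = 400/16 = 25, a_10 = floor((34 + 28)/25) = 2.
  m_11 = 25*2 - 28 = 22, d_11 = (1184 - 22^2)/25 = 700/25 = 28, a_11 = floor((34 + 22)/28) = 2.
  m_12 = 28*2 - 22 = 34, d_12 = (1184 - 34^2)/28 = 28/28 = 1, a_12 = floor((34 + 34)/1) = 68.
  m_13 = 1*68 - 34 = 34, d_13 = (1184 - 34^2)/1 = 28/1 = 28: (m_13, d_13) = (m_1, d_1) = (34, 28), so from here the quotients repeat a_1, ..., a_12; the period length is 12.
Hence the expansion of sqrt(1184) is a_0 = 34 followed by the repeating block 2, 2, 3, 1, 9, 17, 9, 1, 3, 2, 2, 68 (period 12).

[34; (2, 2, 3, 1, 9, 17, 9, 1, 3, 2, 2, 68)]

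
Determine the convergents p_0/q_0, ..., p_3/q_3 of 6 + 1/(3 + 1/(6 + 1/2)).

Using the convergent recurrence p_i = a_i*p_{i-1} + p_{i-2}, q_i = a_i*q_{i-1} + q_{i-2} with p_{-2}=0, p_{-1}=1, q_{-2}=1, q_{-1}=0:
  i=0: a_0=6, p_0 = 6*1 + 0 = 6, q_0 = 6*0 + 1 = 1.
  i=1: a_1=3, p_1 = 3*6 + 1 = 19, q_1 = 3*1 + 0 = 3.
  i=2: a_2=6, p_2 = 6*19 + 6 = 120, q_2 = 6*3 + 1 = 19.
  i=3: a_3=2, p_3 = 2*120 + 19 = 259, q_3 = 2*19 + 3 = 41.

6/1, 19/3, 120/19, 259/41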